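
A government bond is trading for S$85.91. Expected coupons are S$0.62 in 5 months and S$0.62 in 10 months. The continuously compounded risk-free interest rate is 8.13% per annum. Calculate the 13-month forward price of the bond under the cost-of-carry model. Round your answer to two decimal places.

PV(coupons) I = 0.62·e^(−0.0813·5/12) + 0.62·e^(−0.0813·10/12)
I = 0.5993 + 0.5794 = 1.1787
F = (S − I)·e^(rT) = (85.91 − 1.1787) · e^(0.0813·13/12)
= 84.7313 · e^0.088075 = 84.7313 × 1.092070 = S$92.53

S$92.53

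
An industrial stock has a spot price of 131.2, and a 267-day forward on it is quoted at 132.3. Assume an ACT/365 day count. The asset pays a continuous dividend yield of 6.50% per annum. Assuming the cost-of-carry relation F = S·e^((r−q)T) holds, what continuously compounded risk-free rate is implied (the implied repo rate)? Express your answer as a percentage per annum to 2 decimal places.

7.64%

From F = S·e^((r−q)T): (r − q) = ln(F/S)/T
ln(132.3/131.2) = ln(1.008384) = 0.008349
(r − q) = 0.008349 / (267/365) = 0.011413
r = ln(F/S)/T + q = 0.011413 + 0.0650 = 0.076413
r = 7.64%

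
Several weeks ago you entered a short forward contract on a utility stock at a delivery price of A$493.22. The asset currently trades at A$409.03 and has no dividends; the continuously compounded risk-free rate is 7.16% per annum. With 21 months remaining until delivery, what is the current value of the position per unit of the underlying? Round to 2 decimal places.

A$26.10

Current fair forward for the remaining 21 months: F = S·e^(r·T), r = 0.0716
F = 409.03 · e^(0.0716 × 21/12) = 409.03 × 1.133488 = 463.6306
Value of long forward = (F − K)·e^(−rT) = (463.6306 − 493.22) · e^(−0.0716·21/12)
= -29.5894 × 0.882232 = -26.10
Short position value = −(long value) = A$26.10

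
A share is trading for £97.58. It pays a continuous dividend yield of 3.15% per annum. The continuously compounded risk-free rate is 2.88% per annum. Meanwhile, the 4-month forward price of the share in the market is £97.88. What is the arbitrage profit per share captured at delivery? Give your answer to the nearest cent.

£0.39 per share

Fair forward: F* = S·e^(carry·T), with carry = (r − q) = 0.0288 − 0.0315 = -0.0027
F* = 97.58 · e^(-0.0027 × 4/12) = 97.58 · e^-0.000900 = 97.58 × 0.999100 = £97.4922
Market £97.88 > fair £97.4922: forward overpriced → cash-and-carry (buy spot, short the forward).
At maturity, profit = |F_mkt − F*| = |97.88 − 97.4922| = £0.39 per share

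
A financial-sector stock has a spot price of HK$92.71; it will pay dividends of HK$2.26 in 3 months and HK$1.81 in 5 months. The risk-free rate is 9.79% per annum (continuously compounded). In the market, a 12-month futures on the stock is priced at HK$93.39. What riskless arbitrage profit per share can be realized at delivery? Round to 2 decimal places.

HK$4.51 per share

PV(dividends) I = 2.26·e^(−0.0979·3/12) + 1.81·e^(−0.0979·5/12) = 3.9430
Fair futures F* = (S − I)·e^(rT) = (92.71 − 3.9430)·e^0.097900 = 88.7670 × 1.102852 = 97.8969
Market HK$93.39 < fair 97.8969: forward underpriced → reverse cash-and-carry (short the stock, invest proceeds at r, pay the dividends, go long the forward).
Profit at T = |F_mkt − F*| = |93.39 − 97.8969| = HK$4.51 per share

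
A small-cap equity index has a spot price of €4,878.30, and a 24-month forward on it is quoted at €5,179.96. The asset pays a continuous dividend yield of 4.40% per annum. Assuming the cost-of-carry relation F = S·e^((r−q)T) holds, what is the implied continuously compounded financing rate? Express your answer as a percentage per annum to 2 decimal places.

7.40%

From F = S·e^((r−q)T): (r − q) = ln(F/S)/T
ln(5179.96/4878.30) = ln(1.061837) = 0.060000
(r − q) = 0.060000 / (24/12) = 0.030000
r = ln(F/S)/T + q = 0.030000 + 0.0440 = 0.074000
r = 7.40%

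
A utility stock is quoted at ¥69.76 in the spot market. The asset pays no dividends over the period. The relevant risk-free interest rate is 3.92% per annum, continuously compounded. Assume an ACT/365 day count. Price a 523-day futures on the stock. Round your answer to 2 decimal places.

¥73.79

F = S·e^(rT) = 69.76 · e^(0.0392 × 523/365)
= 69.76 · e^0.056169 = 69.76 × 1.057776
F = ¥73.79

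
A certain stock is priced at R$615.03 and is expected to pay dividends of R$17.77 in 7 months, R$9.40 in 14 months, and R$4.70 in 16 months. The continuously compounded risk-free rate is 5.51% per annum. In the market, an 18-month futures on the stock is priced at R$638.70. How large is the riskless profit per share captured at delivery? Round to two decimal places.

R$3.69 per share

PV(dividends) I = 17.77·e^(−0.0551·7/12) + 9.40·e^(−0.0551·14/12) + 4.70·e^(−0.0551·16/12) = 30.3898
Fair futures F* = (S − I)·e^(rT) = (615.03 − 30.3898)·e^0.082650 = 584.6402 × 1.086162 = 635.0140
Market R$638.70 > fair 635.0140: forward overpriced → cash-and-carry (borrow at r, buy the stock and collect the dividends, short the forward).
Profit at T = |F_mkt − F*| = |638.70 − 635.0140| = R$3.69 per share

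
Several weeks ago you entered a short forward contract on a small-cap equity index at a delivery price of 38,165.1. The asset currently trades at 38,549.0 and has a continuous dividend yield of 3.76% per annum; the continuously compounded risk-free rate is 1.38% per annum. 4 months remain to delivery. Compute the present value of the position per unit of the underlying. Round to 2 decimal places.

Current fair forward for the remaining 4 months: F = S·e^((r − q)·T), (r − q) = 0.0138 − 0.0376 = -0.0238
F = 38549.0 · e^(-0.0238 × 4/12) = 38549.0 × 0.99209805 = 38244.3877
Value of long forward = (F − K)·e^(−rT) = (38244.3877 − 38165.1) · e^(−0.0138·4/12)
= 79.2877 × 0.99541056 = 78.92
Short position value = −(long value) = -78.92

-78.92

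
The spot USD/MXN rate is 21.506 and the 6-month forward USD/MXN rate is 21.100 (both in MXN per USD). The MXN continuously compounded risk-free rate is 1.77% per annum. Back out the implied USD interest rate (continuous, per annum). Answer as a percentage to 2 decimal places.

F = S·e^((r_MXN − r_USD)T) ⇒ r_USD = r_MXN − ln(F/S)/T
ln(21.100/21.506) = -0.019059; /(6/12) = -0.038118
r_USD = 0.0177 + 0.038118 = 0.055818
r_USD = 5.58%

5.58%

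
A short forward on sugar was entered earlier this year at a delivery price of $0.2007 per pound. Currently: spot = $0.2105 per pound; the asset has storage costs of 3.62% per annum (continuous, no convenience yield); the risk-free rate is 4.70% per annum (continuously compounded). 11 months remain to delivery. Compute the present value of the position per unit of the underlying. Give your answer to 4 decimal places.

-$0.0254 per pound

Current fair forward for the remaining 11 months: F = S·e^((r + u)·T), (r + u) = 0.0470 + 0.0362 = 0.0832
F = 0.2105 · e^(0.0832 × 11/12) = 0.2105 × 1.079250 = 0.2272
Value of long forward = (F − K)·e^(−rT) = (0.2272 − 0.2007) · e^(−0.0470·11/12)
= 0.0265 × 0.957832 = 0.0254
Short position value = −(long value) = -$0.0254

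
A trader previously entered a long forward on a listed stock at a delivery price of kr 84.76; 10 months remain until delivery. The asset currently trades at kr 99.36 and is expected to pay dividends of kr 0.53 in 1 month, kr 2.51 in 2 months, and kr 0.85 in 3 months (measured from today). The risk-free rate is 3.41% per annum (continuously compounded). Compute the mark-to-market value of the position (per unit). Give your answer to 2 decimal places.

kr 13.11

PV(remaining dividends) I = 0.53·e^(−0.0341·1/12) + 2.51·e^(−0.0341·2/12) + 0.85·e^(−0.0341·3/12) = 3.8671
Current forward F = (S − I)·e^(rT) = (99.36 − 3.8671)·e^(0.0341·10/12) = 95.4929 × 1.028824 = 98.2454
Value (long) = (F − K)·e^(−rT) = (98.2454 − 84.76) × 0.971983 = 13.1076
Value = kr 13.11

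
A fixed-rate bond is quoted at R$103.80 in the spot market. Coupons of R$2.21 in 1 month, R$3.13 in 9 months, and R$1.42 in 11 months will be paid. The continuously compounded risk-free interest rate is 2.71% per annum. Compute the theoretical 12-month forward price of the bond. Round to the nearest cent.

R$99.81

PV(coupons) I = 2.21·e^(−0.0271·1/12) + 3.13·e^(−0.0271·9/12) + 1.42·e^(−0.0271·11/12)
I = 2.2050 + 3.0670 + 1.3852 = 6.6572
F = (S − I)·e^(rT) = (103.80 − 6.6572) · e^(0.0271·12/12)
= 97.1428 · e^0.027100 = 97.1428 × 1.027471 = R$99.81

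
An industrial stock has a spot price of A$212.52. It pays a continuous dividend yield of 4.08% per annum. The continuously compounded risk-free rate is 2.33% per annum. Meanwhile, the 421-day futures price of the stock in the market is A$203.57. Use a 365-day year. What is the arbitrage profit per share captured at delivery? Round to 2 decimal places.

Fair futures: F* = S·e^(carry·T), with carry = (r − q) = 0.0233 − 0.0408 = -0.0175
F* = 212.52 · e^(-0.0175 × 421/365) = 212.52 · e^-0.020185 = 212.52 × 0.980017 = A$208.2732
Market A$203.57 < fair A$208.2732: forward underpriced → reverse cash-and-carry (short spot, go long the forward).
At maturity, profit = |F_mkt − F*| = |203.57 − 208.2732| = A$4.70 per share

A$4.70 per share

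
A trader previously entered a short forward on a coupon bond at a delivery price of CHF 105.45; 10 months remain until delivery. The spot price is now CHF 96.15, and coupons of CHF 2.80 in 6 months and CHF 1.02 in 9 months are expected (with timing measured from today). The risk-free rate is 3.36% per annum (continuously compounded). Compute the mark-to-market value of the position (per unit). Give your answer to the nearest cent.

PV(remaining coupons) I = 2.80·e^(−0.0336·6/12) + 1.02·e^(−0.0336·9/12) = 3.7480
Current forward F = (S − I)·e^(rT) = (96.15 − 3.7480)·e^(0.0336·10/12) = 92.4020 × 1.028396 = 95.0258
Value (long) = (F − K)·e^(−rT) = (95.0258 − 105.45) × 0.972388 = -10.1364
Short position value = −(long value) = CHF 10.14

CHF 10.14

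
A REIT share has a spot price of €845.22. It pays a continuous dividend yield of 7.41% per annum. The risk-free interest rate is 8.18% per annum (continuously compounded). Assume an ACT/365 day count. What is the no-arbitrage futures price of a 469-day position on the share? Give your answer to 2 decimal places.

€853.62

F = S·e^((r − q)T) = 845.22 · e^((0.0818 − 0.0741) × 469/365)
= 845.22 · e^0.009894 = 845.22 × 1.009943
F = €853.62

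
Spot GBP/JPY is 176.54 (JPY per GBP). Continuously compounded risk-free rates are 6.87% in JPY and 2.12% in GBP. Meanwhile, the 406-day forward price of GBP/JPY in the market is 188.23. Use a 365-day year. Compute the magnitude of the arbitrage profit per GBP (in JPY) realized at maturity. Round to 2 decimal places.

Fair forward: F* = S·e^(carry·T), with carry = (r_JPY − r_GBP) = 0.0687 − 0.0212 = 0.0475
F* = 176.54 · e^(0.0475 × 406/365) = 176.54 · e^0.052836 = 176.54 × 1.054257 = 186.1185
Market 188.23 > fair 186.1185: forward overpriced → cash-and-carry (buy spot, short the forward).
At maturity, profit = |F_mkt − F*| = |188.23 − 186.1185| = 2.11 per GBP (in JPY)

2.11 per GBP (in JPY)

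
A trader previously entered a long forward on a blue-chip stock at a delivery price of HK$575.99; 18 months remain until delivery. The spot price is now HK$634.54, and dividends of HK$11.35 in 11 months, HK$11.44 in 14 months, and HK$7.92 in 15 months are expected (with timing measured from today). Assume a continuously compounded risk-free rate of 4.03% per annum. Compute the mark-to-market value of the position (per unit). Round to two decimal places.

HK$62.95

PV(remaining dividends) I = 11.35·e^(−0.0403·11/12) + 11.44·e^(−0.0403·14/12) + 7.92·e^(−0.0403·15/12) = 29.3839
Current forward F = (S − I)·e^(rT) = (634.54 − 29.3839)·e^(0.0403·18/12) = 605.1561 × 1.062314 = 642.8658
Value (long) = (F − K)·e^(−rT) = (642.8658 − 575.99) × 0.941341 = 62.9529
Value = HK$62.95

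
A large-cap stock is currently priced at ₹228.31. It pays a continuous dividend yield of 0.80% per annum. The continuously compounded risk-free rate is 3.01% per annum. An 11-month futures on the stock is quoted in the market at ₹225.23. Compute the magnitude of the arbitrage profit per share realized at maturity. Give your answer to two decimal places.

Fair futures: F* = S·e^(carry·T), with carry = (r − q) = 0.0301 − 0.0080 = 0.0221
F* = 228.31 · e^(0.0221 × 11/12) = 228.31 · e^0.020258 = 228.31 × 1.020465 = ₹232.9824
Market ₹225.23 < fair ₹232.9824: forward underpriced → reverse cash-and-carry (short spot, go long the forward).
At maturity, profit = |F_mkt − F*| = |225.23 − 232.9824| = ₹7.75 per share

₹7.75 per share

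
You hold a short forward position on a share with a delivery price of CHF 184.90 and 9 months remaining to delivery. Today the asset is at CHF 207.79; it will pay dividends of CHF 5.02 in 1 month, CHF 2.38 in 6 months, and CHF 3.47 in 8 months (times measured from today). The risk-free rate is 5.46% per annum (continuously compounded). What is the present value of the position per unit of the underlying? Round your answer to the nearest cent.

PV(remaining dividends) I = 5.02·e^(−0.0546·1/12) + 2.38·e^(−0.0546·6/12) + 3.47·e^(−0.0546·8/12) = 10.6591
Current forward F = (S − I)·e^(rT) = (207.79 − 10.6591)·e^(0.0546·9/12) = 197.1309 × 1.041800 = 205.3710
Value (long) = (F − K)·e^(−rT) = (205.3710 − 184.90) × 0.959877 = 19.6496
Short position value = −(long value) = -CHF 19.65

-CHF 19.65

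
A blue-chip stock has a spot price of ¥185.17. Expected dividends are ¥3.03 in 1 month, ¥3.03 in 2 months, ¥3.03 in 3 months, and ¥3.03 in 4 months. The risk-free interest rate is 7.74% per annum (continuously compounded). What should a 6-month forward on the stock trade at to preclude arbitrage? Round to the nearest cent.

PV(dividends) I = 3.03·e^(−0.0774·1/12) + 3.03·e^(−0.0774·2/12) + 3.03·e^(−0.0774·3/12) + 3.03·e^(−0.0774·4/12)
I = 3.0105 + 2.9912 + 2.9719 + 2.9528 = 11.9264
F = (S − I)·e^(rT) = (185.17 − 11.9264) · e^(0.0774·6/12)
= 173.2436 · e^0.038700 = 173.2436 × 1.039459 = ¥180.08

¥180.08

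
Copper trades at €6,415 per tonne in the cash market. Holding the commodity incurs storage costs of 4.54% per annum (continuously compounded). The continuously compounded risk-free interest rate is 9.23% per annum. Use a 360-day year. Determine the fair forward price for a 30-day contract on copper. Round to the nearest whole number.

€6,489 per tonne

Net carry = r + u − y = 0.0923 + 0.0454 − 0.0000 = 0.1377
F = S·e^((r+u−y)T) = 6415 · e^(0.1377 × 30/360) = 6415 · e^0.011475
= 6415 × 1.011541 = €6,489 per tonne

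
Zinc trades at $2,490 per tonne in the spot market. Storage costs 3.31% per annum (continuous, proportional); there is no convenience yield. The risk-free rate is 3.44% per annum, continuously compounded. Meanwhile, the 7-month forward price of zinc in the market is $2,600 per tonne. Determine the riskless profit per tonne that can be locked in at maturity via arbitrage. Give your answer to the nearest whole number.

Fair forward: F* = S·e^(carry·T), with carry = (r + u) = 0.0344 + 0.0331 = 0.0675
F* = 2490 · e^(0.0675 × 7/12) = 2490 · e^0.039375 = 2490 × 1.040160 = $2589.9984
Market $2600 > fair $2589.9984: forward overpriced → cash-and-carry (buy spot, short the forward).
At maturity, profit = |F_mkt − F*| = |2600 − 2589.9984| = $10 per tonne

$10 per tonne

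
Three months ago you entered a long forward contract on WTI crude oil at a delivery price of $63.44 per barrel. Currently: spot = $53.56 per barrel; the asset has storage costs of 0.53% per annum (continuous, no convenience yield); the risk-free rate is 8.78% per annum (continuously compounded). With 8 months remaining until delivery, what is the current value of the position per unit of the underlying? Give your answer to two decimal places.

Current fair forward for the remaining 8 months: F = S·e^((r + u)·T), (r + u) = 0.0878 + 0.0053 = 0.0931
F = 53.56 · e^(0.0931 × 8/12) = 53.56 × 1.064033 = 56.9896
Value of long forward = (F − K)·e^(−rT) = (56.9896 − 63.44) · e^(−0.0878·8/12)
= -6.4504 × 0.943147 = -6.08

-$6.08 per barrel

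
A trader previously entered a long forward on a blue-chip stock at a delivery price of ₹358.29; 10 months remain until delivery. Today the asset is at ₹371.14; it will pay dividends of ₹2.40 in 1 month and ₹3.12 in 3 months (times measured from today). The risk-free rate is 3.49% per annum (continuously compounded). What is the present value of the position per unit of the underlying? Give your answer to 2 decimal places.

₹17.63

PV(remaining dividends) I = 2.40·e^(−0.0349·1/12) + 3.12·e^(−0.0349·3/12) = 5.4859
Current forward F = (S − I)·e^(rT) = (371.14 − 5.4859)·e^(0.0349·10/12) = 365.6541 × 1.029510 = 376.4446
Value (long) = (F − K)·e^(−rT) = (376.4446 − 358.29) × 0.971336 = 17.6342
Value = ₹17.63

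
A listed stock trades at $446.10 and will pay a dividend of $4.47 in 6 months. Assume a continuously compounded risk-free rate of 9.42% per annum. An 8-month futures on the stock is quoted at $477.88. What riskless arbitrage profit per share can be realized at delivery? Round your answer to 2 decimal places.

PV(dividends) I = 4.47·e^(−0.0942·6/12) = 4.2643
Fair futures F* = (S − I)·e^(rT) = (446.10 − 4.2643)·e^0.062800 = 441.8357 × 1.064814 = 470.4728
Market $477.88 > fair 470.4728: forward overpriced → cash-and-carry (borrow at r, buy the stock and collect the dividends, short the forward).
Profit at T = |F_mkt − F*| = |477.88 − 470.4728| = $7.41 per share

$7.41 per share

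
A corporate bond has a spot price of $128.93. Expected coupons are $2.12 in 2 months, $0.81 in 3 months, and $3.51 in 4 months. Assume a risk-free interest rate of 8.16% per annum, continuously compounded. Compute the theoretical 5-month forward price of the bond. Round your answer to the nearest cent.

PV(coupons) I = 2.12·e^(−0.0816·2/12) + 0.81·e^(−0.0816·3/12) + 3.51·e^(−0.0816·4/12)
I = 2.0914 + 0.7936 + 3.4158 = 6.3008
F = (S − I)·e^(rT) = (128.93 − 6.3008) · e^(0.0816·5/12)
= 122.6292 · e^0.034000 = 122.6292 × 1.034585 = $126.87

$126.87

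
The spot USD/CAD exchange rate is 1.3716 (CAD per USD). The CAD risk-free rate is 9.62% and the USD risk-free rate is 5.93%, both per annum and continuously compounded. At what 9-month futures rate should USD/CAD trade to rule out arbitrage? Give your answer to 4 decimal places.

1.4101

F = S·e^((r_CAD − r_USD)T) = 1.3716 · e^((0.0962 − 0.0593) × 9/12)
= 1.3716 · e^0.027675 = 1.3716 × 1.028062
F = 1.4101 CAD per USD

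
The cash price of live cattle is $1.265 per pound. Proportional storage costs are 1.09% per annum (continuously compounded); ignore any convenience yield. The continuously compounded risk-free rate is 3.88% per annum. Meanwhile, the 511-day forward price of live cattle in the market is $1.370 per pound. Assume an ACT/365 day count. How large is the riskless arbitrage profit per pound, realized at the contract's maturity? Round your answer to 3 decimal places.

$0.014 per pound

Fair forward: F* = S·e^(carry·T), with carry = (r + u) = 0.0388 + 0.0109 = 0.0497
F* = 1.265 · e^(0.0497 × 511/365) = 1.265 · e^0.069580 = 1.265 × 1.072058 = $1.3562
Market $1.370 > fair $1.3562: forward overpriced → cash-and-carry (buy spot, short the forward).
At maturity, profit = |F_mkt − F*| = |1.370 − 1.3562| = $0.014 per pound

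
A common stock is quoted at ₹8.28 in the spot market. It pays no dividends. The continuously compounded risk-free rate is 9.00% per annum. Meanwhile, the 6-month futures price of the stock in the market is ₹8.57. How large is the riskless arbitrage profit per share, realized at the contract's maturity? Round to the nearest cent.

₹0.09 per share

Fair futures: F* = S·e^(carry·T), with carry = r = 0.0900
F* = 8.28 · e^(0.0900 × 6/12) = 8.28 · e^0.045000 = 8.28 × 1.046028 = ₹8.6611
Market ₹8.57 < fair ₹8.6611: forward underpriced → reverse cash-and-carry (short spot, go long the forward).
At maturity, profit = |F_mkt − F*| = |8.57 − 8.6611| = ₹0.09 per share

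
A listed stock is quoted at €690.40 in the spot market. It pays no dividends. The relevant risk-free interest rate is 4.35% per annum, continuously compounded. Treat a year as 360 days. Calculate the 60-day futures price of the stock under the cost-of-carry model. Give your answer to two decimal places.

€695.42

F = S·e^(rT) = 690.40 · e^(0.0435 × 60/360)
= 690.40 · e^0.007250 = 690.40 × 1.007276
F = €695.42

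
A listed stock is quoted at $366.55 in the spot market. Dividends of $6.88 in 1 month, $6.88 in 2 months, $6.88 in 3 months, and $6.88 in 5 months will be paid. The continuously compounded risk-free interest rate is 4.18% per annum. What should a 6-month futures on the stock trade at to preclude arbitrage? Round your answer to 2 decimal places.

$346.46

PV(dividends) I = 6.88·e^(−0.0418·1/12) + 6.88·e^(−0.0418·2/12) + 6.88·e^(−0.0418·3/12) + 6.88·e^(−0.0418·5/12)
I = 6.8561 + 6.8322 + 6.8085 + 6.7612 = 27.2580
F = (S − I)·e^(rT) = (366.55 − 27.2580) · e^(0.0418·6/12)
= 339.2920 · e^0.020900 = 339.2920 × 1.021120 = $346.46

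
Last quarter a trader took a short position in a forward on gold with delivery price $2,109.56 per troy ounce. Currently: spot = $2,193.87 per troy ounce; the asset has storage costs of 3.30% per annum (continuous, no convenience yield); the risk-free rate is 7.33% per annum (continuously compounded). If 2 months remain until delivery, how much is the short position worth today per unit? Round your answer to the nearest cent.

-$122.02 per troy ounce

Current fair forward for the remaining 2 months: F = S·e^((r + u)·T), (r + u) = 0.0733 + 0.0330 = 0.1063
F = 2193.87 · e^(0.1063 × 2/12) = 2193.87 × 1.01787454 = 2233.0844
Value of long forward = (F − K)·e^(−rT) = (2233.0844 − 2109.56) · e^(−0.0733·2/12)
= 123.5244 × 0.98785765 = 122.02
Short position value = −(long value) = -$122.02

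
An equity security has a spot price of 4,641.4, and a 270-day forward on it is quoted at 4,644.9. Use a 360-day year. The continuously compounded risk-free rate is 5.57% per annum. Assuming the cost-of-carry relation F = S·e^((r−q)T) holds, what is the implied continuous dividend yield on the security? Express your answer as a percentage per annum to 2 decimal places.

5.47%

From F = S·e^((r−q)T): (r − q) = ln(F/S)/T
ln(4644.9/4641.4) = ln(1.000754) = 0.000754
(r − q) = 0.000754 / (270/360) = 0.001005
q = r − ln(F/S)/T = 0.0557 − 0.001005 = 0.054695
q = 5.47%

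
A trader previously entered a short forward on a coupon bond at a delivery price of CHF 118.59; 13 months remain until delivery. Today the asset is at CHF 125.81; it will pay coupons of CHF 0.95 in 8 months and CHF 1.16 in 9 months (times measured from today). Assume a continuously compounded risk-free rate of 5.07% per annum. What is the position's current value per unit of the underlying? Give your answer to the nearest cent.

PV(remaining coupons) I = 0.95·e^(−0.0507·8/12) + 1.16·e^(−0.0507·9/12) = 2.0351
Current forward F = (S − I)·e^(rT) = (125.81 − 2.0351)·e^(0.0507·13/12) = 123.7749 × 1.056461 = 130.7634
Value (long) = (F − K)·e^(−rT) = (130.7634 − 118.59) × 0.946556 = 11.5228
Short position value = −(long value) = -CHF 11.52

-CHF 11.52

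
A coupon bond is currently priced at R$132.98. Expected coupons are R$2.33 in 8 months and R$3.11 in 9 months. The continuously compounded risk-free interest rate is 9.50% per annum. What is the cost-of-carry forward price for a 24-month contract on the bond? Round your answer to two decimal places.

PV(coupons) I = 2.33·e^(−0.0950·8/12) + 3.11·e^(−0.0950·9/12)
I = 2.1870 + 2.8961 = 5.0831
F = (S − I)·e^(rT) = (132.98 − 5.0831) · e^(0.0950·24/12)
= 127.8969 · e^0.190000 = 127.8969 × 1.209250 = R$154.66

R$154.66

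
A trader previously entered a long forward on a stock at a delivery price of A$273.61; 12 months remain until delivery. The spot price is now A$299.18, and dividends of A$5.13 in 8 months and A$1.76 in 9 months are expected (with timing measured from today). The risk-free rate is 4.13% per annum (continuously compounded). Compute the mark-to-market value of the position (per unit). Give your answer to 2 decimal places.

PV(remaining dividends) I = 5.13·e^(−0.0413·8/12) + 1.76·e^(−0.0413·9/12) = 6.6970
Current forward F = (S − I)·e^(rT) = (299.18 − 6.6970)·e^(0.0413·12/12) = 292.4830 × 1.042165 = 304.8155
Value (long) = (F − K)·e^(−rT) = (304.8155 − 273.61) × 0.959541 = 29.9430
Value = A$29.94

A$29.94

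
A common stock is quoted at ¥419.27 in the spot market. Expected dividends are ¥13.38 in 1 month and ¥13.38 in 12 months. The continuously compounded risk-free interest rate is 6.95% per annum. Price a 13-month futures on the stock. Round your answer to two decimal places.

¥424.26

PV(dividends) I = 13.38·e^(−0.0695·1/12) + 13.38·e^(−0.0695·12/12)
I = 13.3027 + 12.4817 = 25.7844
F = (S − I)·e^(rT) = (419.27 − 25.7844) · e^(0.0695·13/12)
= 393.4856 · e^0.075292 = 393.4856 × 1.078199 = ¥424.26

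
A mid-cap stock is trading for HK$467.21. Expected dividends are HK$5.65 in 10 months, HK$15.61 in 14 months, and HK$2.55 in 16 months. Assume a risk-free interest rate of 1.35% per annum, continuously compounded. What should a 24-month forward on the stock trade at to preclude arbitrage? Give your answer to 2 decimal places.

HK$455.90

PV(dividends) I = 5.65·e^(−0.0135·10/12) + 15.61·e^(−0.0135·14/12) + 2.55·e^(−0.0135·16/12)
I = 5.5868 + 15.3661 + 2.5045 = 23.4574
F = (S − I)·e^(rT) = (467.21 − 23.4574) · e^(0.0135·24/12)
= 443.7526 · e^0.027000 = 443.7526 × 1.027368 = HK$455.90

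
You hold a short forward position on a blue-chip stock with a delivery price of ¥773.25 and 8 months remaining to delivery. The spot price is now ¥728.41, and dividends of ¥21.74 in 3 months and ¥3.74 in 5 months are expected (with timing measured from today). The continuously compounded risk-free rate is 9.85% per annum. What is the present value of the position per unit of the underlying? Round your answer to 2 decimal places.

¥20.50

PV(remaining dividends) I = 21.74·e^(−0.0985·3/12) + 3.74·e^(−0.0985·5/12) = 24.8008
Current forward F = (S − I)·e^(rT) = (728.41 − 24.8008)·e^(0.0985·8/12) = 703.6092 × 1.067871 = 751.3639
Value (long) = (F − K)·e^(−rT) = (751.3639 − 773.25) × 0.936443 = -20.4951
Short position value = −(long value) = ¥20.50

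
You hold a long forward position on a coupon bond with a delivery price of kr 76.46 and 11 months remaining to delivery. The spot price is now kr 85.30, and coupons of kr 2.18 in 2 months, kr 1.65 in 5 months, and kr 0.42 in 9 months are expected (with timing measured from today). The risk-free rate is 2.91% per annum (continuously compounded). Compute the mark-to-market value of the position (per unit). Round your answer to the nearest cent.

PV(remaining coupons) I = 2.18·e^(−0.0291·2/12) + 1.65·e^(−0.0291·5/12) + 0.42·e^(−0.0291·9/12) = 4.2105
Current forward F = (S − I)·e^(rT) = (85.30 − 4.2105)·e^(0.0291·11/12) = 81.0895 × 1.027034 = 83.2817
Value (long) = (F − K)·e^(−rT) = (83.2817 − 76.46) × 0.973678 = 6.6421
Value = kr 6.64

kr 6.64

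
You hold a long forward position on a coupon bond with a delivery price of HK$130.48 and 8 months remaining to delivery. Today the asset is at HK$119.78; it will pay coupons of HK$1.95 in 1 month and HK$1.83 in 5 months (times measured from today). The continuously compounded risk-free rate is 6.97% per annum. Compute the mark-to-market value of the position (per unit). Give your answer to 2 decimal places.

PV(remaining coupons) I = 1.95·e^(−0.0697·1/12) + 1.83·e^(−0.0697·5/12) = 3.7163
Current forward F = (S − I)·e^(rT) = (119.78 − 3.7163)·e^(0.0697·8/12) = 116.0637 × 1.047563 = 121.5840
Value (long) = (F − K)·e^(−rT) = (121.5840 − 130.48) × 0.954596 = -8.4921
Value = -HK$8.49

-HK$8.49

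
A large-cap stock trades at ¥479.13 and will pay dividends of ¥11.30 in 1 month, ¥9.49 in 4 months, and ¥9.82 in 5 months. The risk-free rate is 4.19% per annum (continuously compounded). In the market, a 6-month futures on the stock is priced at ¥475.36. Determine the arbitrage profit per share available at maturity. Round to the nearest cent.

¥17.00 per share

PV(dividends) I = 11.30·e^(−0.0419·1/12) + 9.49·e^(−0.0419·4/12) + 9.82·e^(−0.0419·5/12) = 30.2690
Fair futures F* = (S − I)·e^(rT) = (479.13 − 30.2690)·e^0.020950 = 448.8610 × 1.021171 = 458.3638
Market ¥475.36 > fair 458.3638: forward overpriced → cash-and-carry (borrow at r, buy the stock and collect the dividends, short the forward).
Profit at T = |F_mkt − F*| = |475.36 − 458.3638| = ¥17.00 per share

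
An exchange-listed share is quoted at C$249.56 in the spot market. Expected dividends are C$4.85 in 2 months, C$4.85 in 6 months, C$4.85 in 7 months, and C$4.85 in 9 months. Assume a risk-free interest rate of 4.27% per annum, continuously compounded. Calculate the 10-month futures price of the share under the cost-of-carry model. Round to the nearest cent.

PV(dividends) I = 4.85·e^(−0.0427·2/12) + 4.85·e^(−0.0427·6/12) + 4.85·e^(−0.0427·7/12) + 4.85·e^(−0.0427·9/12)
I = 4.8156 + 4.7476 + 4.7307 + 4.6971 = 18.9910
F = (S − I)·e^(rT) = (249.56 − 18.9910) · e^(0.0427·10/12)
= 230.5690 · e^0.035583 = 230.5690 × 1.036224 = C$238.92

C$238.92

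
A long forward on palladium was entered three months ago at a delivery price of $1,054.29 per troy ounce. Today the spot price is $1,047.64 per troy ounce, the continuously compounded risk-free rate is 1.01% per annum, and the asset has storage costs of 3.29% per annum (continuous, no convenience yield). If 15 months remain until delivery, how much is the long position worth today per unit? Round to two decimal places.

$50.56 per troy ounce

Current fair forward for the remaining 15 months: F = S·e^((r + u)·T), (r + u) = 0.0101 + 0.0329 = 0.0430
F = 1047.64 · e^(0.0430 × 15/12) = 1047.64 × 1.05522076 = 1105.4915
Value of long forward = (F − K)·e^(−rT) = (1105.4915 − 1054.29) · e^(−0.0101·15/12)
= 51.2015 × 0.98745436 = 50.56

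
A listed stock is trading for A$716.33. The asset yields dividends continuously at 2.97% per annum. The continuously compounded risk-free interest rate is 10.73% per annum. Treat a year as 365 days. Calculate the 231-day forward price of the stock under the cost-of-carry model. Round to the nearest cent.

A$752.39

F = S·e^((r − q)T) = 716.33 · e^((0.1073 − 0.0297) × 231/365)
= 716.33 · e^0.049111 = 716.33 × 1.050337
F = A$752.39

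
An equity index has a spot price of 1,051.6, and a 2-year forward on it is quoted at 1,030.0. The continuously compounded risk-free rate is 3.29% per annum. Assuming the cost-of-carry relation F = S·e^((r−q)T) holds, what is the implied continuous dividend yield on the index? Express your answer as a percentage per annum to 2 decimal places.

4.33%

From F = S·e^((r−q)T): (r − q) = ln(F/S)/T
ln(1030.0/1051.6) = ln(0.979460) = -0.020754
(r − q) = -0.020754 / (2) = -0.010377
q = r − ln(F/S)/T = 0.0329 + 0.010377 = 0.043277
q = 4.33%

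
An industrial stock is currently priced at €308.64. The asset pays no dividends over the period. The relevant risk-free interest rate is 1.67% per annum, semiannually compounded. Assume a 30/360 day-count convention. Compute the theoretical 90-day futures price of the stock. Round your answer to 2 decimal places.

F = S · (1+r/2)^(2T)
= 308.64 × 1.004166
F = €309.93

€309.93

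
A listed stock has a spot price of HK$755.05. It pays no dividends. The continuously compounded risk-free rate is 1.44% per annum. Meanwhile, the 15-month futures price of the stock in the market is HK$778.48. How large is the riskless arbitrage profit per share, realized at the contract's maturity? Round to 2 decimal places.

HK$9.72 per share

Fair futures: F* = S·e^(carry·T), with carry = r = 0.0144
F* = 755.05 · e^(0.0144 × 15/12) = 755.05 · e^0.018000 = 755.05 × 1.018163 = HK$768.7640
Market HK$778.48 > fair HK$768.7640: forward overpriced → cash-and-carry (buy spot, short the forward).
At maturity, profit = |F_mkt − F*| = |778.48 − 768.7640| = HK$9.72 per share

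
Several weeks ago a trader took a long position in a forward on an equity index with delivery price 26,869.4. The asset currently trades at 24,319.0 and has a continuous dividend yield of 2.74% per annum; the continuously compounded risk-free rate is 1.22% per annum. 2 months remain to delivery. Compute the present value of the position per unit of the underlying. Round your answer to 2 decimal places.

Current fair forward for the remaining 2 months: F = S·e^((r − q)·T), (r − q) = 0.0122 − 0.0274 = -0.0152
F = 24319.0 · e^(-0.0152 × 2/12) = 24319.0 × 0.99746987 = 24257.4698
Value of long forward = (F − K)·e^(−rT) = (24257.4698 − 26869.4) · e^(−0.0122·2/12)
= -2611.9302 × 0.99796873 = -2606.62

-2606.62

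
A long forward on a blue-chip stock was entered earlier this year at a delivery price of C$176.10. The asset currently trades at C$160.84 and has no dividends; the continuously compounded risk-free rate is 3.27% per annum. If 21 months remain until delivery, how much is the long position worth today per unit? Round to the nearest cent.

-C$5.47

Current fair forward for the remaining 21 months: F = S·e^(r·T), r = 0.0327
F = 160.84 · e^(0.0327 × 21/12) = 160.84 × 1.058894 = 170.3125
Value of long forward = (F − K)·e^(−rT) = (170.3125 − 176.10) · e^(−0.0327·21/12)
= -5.7875 × 0.944382 = -5.47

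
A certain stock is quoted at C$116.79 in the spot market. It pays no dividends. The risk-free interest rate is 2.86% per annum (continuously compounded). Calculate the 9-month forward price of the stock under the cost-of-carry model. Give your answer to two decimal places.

C$119.32

F = S·e^(rT) = 116.79 · e^(0.0286 × 9/12)
= 116.79 · e^0.021450 = 116.79 × 1.021682
F = C$119.32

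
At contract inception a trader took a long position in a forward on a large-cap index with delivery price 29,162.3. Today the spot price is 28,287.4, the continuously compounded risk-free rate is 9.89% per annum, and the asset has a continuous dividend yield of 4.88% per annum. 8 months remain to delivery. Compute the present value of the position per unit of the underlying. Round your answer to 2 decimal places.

80.38

Current fair forward for the remaining 8 months: F = S·e^((r − q)·T), (r − q) = 0.0989 − 0.0488 = 0.0501
F = 28287.4 · e^(0.0501 × 8/12) = 28287.4 × 1.03396404 = 29248.1544
Value of long forward = (F − K)·e^(−rT) = (29248.1544 − 29162.3) · e^(−0.0989·8/12)
= 85.8544 × 0.93619328 = 80.38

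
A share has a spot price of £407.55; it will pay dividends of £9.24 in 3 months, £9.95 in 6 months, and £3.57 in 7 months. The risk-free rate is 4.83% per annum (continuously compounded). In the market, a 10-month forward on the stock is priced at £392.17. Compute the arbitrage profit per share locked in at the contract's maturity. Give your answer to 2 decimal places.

£8.89 per share

PV(dividends) I = 9.24·e^(−0.0483·3/12) + 9.95·e^(−0.0483·6/12) + 3.57·e^(−0.0483·7/12) = 22.3125
Fair forward F* = (S − I)·e^(rT) = (407.55 − 22.3125)·e^0.040250 = 385.2375 × 1.041071 = 401.0596
Market £392.17 < fair 401.0596: forward underpriced → reverse cash-and-carry (short the stock, invest proceeds at r, pay the dividends, go long the forward).
Profit at T = |F_mkt − F*| = |392.17 − 401.0596| = £8.89 per share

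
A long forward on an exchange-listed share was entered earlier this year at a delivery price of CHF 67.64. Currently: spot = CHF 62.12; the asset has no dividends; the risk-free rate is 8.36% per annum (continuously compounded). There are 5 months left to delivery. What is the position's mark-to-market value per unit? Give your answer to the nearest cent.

Current fair forward for the remaining 5 months: F = S·e^(r·T), r = 0.0836
F = 62.12 · e^(0.0836 × 5/12) = 62.12 × 1.035447 = 64.3220
Value of long forward = (F − K)·e^(−rT) = (64.3220 − 67.64) · e^(−0.0836·5/12)
= -3.3180 × 0.965766 = -3.20

-CHF 3.20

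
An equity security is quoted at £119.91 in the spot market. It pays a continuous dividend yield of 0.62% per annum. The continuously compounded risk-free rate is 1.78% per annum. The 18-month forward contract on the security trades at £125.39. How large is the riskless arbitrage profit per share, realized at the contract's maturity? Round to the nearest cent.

Fair forward: F* = S·e^(carry·T), with carry = (r − q) = 0.0178 − 0.0062 = 0.0116
F* = 119.91 · e^(0.0116 × 18/12) = 119.91 · e^0.017400 = 119.91 × 1.017552 = £122.0147
Market £125.39 > fair £122.0147: forward overpriced → cash-and-carry (buy spot, short the forward).
At maturity, profit = |F_mkt − F*| = |125.39 − 122.0147| = £3.38 per share

£3.38 per share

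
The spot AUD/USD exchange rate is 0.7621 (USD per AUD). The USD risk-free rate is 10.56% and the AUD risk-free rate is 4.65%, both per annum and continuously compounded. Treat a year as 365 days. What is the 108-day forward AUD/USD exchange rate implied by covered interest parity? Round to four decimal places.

F = S·e^((r_USD − r_AUD)T) = 0.7621 · e^((0.1056 − 0.0465) × 108/365)
= 0.7621 · e^0.017487 = 0.7621 × 1.017641
F = 0.7755 USD per AUD

0.7755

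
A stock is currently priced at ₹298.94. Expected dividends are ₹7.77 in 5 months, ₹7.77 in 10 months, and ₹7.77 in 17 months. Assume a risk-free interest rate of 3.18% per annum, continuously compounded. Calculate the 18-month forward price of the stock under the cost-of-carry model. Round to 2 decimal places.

₹289.78

PV(dividends) I = 7.77·e^(−0.0318·5/12) + 7.77·e^(−0.0318·10/12) + 7.77·e^(−0.0318·17/12)
I = 7.6677 + 7.5668 + 7.4277 = 22.6622
F = (S − I)·e^(rT) = (298.94 − 22.6622) · e^(0.0318·18/12)
= 276.2778 · e^0.047700 = 276.2778 × 1.048856 = ₹289.78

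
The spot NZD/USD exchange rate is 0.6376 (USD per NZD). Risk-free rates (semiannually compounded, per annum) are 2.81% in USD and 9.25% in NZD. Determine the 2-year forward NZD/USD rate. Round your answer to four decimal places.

0.5627

By covered interest parity, F = S · (1+r_USD/2)^(2T) / (1+r_NZD/2)^(2T)
= 0.6376 × 1.057396 / 1.198235 = 0.6376 × 0.882461
F = 0.5627 USD per NZD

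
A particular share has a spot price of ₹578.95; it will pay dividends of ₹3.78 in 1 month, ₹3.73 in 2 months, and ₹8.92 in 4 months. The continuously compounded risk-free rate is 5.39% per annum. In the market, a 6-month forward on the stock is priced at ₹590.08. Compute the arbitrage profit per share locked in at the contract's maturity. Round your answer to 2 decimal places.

PV(dividends) I = 3.78·e^(−0.0539·1/12) + 3.73·e^(−0.0539·2/12) + 8.92·e^(−0.0539·4/12) = 16.2209
Fair forward F* = (S − I)·e^(rT) = (578.95 − 16.2209)·e^0.026950 = 562.7291 × 1.027316 = 578.1006
Market ₹590.08 > fair 578.1006: forward overpriced → cash-and-carry (borrow at r, buy the stock and collect the dividends, short the forward).
Profit at T = |F_mkt − F*| = |590.08 − 578.1006| = ₹11.98 per share

₹11.98 per share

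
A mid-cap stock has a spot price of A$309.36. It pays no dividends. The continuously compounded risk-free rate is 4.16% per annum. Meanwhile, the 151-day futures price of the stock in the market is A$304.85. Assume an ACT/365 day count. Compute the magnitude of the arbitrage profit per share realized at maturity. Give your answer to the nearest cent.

Fair futures: F* = S·e^(carry·T), with carry = r = 0.0416
F* = 309.36 · e^(0.0416 × 151/365) = 309.36 · e^0.017210 = 309.36 × 1.017359 = A$314.7302
Market A$304.85 < fair A$314.7302: forward underpriced → reverse cash-and-carry (short spot, go long the forward).
At maturity, profit = |F_mkt − F*| = |304.85 − 314.7302| = A$9.88 per share

A$9.88 per share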